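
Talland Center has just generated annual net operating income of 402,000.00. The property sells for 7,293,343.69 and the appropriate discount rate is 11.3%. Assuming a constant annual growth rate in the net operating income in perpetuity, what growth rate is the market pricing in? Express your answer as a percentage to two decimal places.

5.49%

P = D₀(1+g)/(r−g) ⇒ P(r−g) = D₀(1+g) ⇒ g(P+D₀) = P·r − D₀
g = (P·r − D₀)/(P + D₀) = (7,293,343.69×0.113 − 402,000.00) / (7,293,343.69 + 402,000.00) = 0.054858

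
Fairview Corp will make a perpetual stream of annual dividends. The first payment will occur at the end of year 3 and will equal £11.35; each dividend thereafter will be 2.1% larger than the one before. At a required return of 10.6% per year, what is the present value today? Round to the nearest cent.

£109.16

Value at end of year 2: C₁ / (r − g) = £11.35 / (0.106 − 0.021) = £133.5294
Discount to today: PV = £133.5294 / (1 + 0.106)^2 = £133.5294 / 1.223236 = £109.16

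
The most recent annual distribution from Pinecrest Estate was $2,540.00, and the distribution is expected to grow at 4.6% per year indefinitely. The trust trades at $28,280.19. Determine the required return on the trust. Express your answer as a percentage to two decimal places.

D₁ = $2,540.00 × 1.046 = $2,656.8400
P = D₁/(r − g) ⇒ r = D₁/P + g = $2,656.8400/$28,280.19 + 0.046 = 0.093947 + 0.046 = 0.139947

13.99%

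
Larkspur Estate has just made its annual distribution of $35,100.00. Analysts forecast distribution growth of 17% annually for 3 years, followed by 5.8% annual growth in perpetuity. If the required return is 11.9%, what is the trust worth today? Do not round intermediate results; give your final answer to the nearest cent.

D_1 = 41067.00000
D_2 = 48048.39000
D_3 = 56216.61630
Terminal value at year 3: TV = D_3×(1+g_2)/(r−g_2) = 59477.18005/0.061 = 975035.73845
P_0 = D_1/(1+r)^1 + D_2/(1+r)^2 + D_3/(1+r)^3 + TV/(1+r)^3
    = 36699.73190 + 38372.37384 + 40121.24879 + 695873.46257 = 811066.81710

$811066.82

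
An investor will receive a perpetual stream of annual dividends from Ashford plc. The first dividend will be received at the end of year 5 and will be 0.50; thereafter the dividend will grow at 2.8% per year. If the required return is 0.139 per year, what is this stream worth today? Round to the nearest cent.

2.68

Value at end of year 4: C₁ / (r − g) = 0.50 / (0.139 − 0.028) = 4.5045
Discount to today: PV = 4.5045 / (1 + 0.139)^4 = 4.5045 / 1.683042 = 2.68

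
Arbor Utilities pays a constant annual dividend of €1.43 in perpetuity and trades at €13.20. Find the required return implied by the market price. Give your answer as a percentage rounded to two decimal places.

P = C/r ⇒ r = C/P = €1.43/€13.20 = 0.108333

10.83%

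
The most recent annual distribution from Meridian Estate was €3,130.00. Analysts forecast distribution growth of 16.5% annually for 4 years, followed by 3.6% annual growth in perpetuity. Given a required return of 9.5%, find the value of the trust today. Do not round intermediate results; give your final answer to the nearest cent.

D_1 = 3646.45000
D_2 = 4248.11425
D_3 = 4949.05310
D_4 = 5765.64686
Terminal value at year 4: TV = D_4×(1+g_2)/(r−g_2) = 5973.21015/0.059 = 101240.85000
P_0 = D_1/(1+r)^1 + D_2/(1+r)^2 + D_3/(1+r)^3 + D_4/(1+r)^4 + TV/(1+r)^4
    = 3330.09132 + 3542.97387 + 3769.46536 + 4010.43574 + 70420.53271 = 85073.49901

€85073.50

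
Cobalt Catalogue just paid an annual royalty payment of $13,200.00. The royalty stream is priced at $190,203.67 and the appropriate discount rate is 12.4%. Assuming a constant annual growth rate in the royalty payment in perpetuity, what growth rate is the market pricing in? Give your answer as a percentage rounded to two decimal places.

5.11%

P = D₀(1+g)/(r−g) ⇒ P(r−g) = D₀(1+g) ⇒ g(P+D₀) = P·r − D₀
g = (P·r − D₀)/(P + D₀) = ($190,203.67×0.124 − $13,200.00) / ($190,203.67 + $13,200.00) = 0.051057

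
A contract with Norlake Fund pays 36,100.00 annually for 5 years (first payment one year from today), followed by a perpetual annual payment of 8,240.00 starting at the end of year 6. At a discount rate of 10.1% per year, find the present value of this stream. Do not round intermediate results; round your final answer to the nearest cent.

PV of 5-year annuity: 36,100.00 × [1 − (1+0.101)^−5] / 0.101 = 136498.51975
Perpetuity value at year 5: 8,240.00 / 0.101 = 81584.15842
PV of perpetuity: 81584.15842 / (1+0.101)^5 = 50427.70959
Total PV = 136498.51975 + 50427.70959 = 186926.22934

186926.23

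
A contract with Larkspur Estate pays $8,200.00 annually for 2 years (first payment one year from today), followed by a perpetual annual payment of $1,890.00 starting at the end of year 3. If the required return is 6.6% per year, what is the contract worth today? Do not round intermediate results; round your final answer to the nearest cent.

$40108.53

PV of 2-year annuity: $8,200.00 × [1 − (1+0.066)^−2] / 0.066 = 14908.35618
Perpetuity value at year 2: $1,890.00 / 0.066 = 28636.36364
PV of perpetuity: 28636.36364 / (1+0.066)^2 = 25200.16935
Total PV = 14908.35618 + 25200.16935 = 40108.52553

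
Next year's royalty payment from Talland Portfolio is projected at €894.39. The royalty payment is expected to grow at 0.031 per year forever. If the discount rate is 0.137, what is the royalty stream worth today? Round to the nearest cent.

€8437.64

Growing perpetuity: P = D₁ / (r − g) = €894.3900 / (0.137 − 0.031) = €8,437.64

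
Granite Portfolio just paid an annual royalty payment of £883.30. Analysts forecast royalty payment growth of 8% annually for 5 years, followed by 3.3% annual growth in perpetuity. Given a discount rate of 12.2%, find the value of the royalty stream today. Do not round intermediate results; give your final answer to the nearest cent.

D_1 = 953.96400
D_2 = 1030.28112
D_3 = 1112.70361
D_4 = 1201.71990
D_5 = 1297.85749
Terminal value at year 5: TV = D_5×(1+g_2)/(r−g_2) = 1340.68679/0.089 = 15063.89649
P_0 = D_1/(1+r)^1 + D_2/(1+r)^2 + D_3/(1+r)^3 + D_4/(1+r)^4 + D_5/(1+r)^5 + TV/(1+r)^5
    = 850.23529 + 818.40830 + 787.77270 + 758.28388 + 729.89892 + 8471.74818 = 12416.34729

£12416.35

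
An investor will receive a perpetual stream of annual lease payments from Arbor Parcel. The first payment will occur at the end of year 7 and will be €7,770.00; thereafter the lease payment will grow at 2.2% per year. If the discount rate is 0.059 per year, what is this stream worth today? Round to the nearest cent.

€148882.46

Value at end of year 6: C₁ / (r − g) = €7,770.00 / (0.059 − 0.022) = €210,000.0000
Discount to today: PV = €210,000.0000 / (1 + 0.059)^6 = €210,000.0000 / 1.410509 = €148,882.46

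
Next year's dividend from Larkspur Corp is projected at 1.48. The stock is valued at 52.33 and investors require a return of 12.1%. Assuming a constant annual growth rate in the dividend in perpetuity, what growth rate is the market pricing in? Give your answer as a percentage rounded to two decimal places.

9.27%

P = D₁/(r−g) ⇒ g = r − D₁/P = 0.121 − 1.48/52.33 = 0.092718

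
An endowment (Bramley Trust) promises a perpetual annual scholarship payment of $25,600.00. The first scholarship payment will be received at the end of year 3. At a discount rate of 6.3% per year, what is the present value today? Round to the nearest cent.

Value at end of year 2: C / r = $25,600.00 / 0.063 = $406,349.2063
Discount to today: PV = $406,349.2063 / (1 + 0.063)^2 = $406,349.2063 / 1.129969 = $359,610.93

$359610.93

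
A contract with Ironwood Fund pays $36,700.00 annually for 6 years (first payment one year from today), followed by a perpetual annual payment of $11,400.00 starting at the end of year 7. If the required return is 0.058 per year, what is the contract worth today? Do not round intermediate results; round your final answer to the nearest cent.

$321745.64

PV of 6-year annuity: $36,700.00 × [1 − (1+0.058)^−6] / 0.058 = 181605.39746
Perpetuity value at year 6: $11,400.00 / 0.058 = 196551.72414
PV of perpetuity: 196551.72414 / (1+0.058)^6 = 140140.23828
Total PV = 181605.39746 + 140140.23828 = 321745.63574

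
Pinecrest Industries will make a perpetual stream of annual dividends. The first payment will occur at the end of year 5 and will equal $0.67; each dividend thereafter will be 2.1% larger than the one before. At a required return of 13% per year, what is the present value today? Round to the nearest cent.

$3.77

Value at end of year 4: C₁ / (r − g) = $0.67 / (0.13 − 0.021) = $6.1468
Discount to today: PV = $6.1468 / (1 + 0.13)^4 = $6.1468 / 1.630474 = $3.77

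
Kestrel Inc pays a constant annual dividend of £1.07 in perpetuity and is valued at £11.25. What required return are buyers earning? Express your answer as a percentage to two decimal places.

9.51%

P = C/r ⇒ r = C/P = £1.07/£11.25 = 0.095111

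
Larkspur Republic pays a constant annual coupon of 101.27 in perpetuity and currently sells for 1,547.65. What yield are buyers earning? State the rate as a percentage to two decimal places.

P = C/r ⇒ r = C/P = 101.27/1,547.65 = 0.065435

6.54%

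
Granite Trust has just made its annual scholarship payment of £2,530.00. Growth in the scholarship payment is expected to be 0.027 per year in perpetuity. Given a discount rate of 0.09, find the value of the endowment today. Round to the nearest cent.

£41243.02

D₁ = D₀ × (1 + g) = £2,530.00 × 1.027 = £2,598.3100
Growing perpetuity: P = D₁ / (r − g) = £2,598.3100 / (0.09 − 0.027) = £41,243.02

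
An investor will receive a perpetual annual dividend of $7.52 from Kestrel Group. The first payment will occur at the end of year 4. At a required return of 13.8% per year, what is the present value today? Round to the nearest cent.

$36.98

Value at end of year 3: C / r = $7.52 / 0.138 = $54.4928
Discount to today: PV = $54.4928 / (1 + 0.138)^3 = $54.4928 / 1.473760 = $36.98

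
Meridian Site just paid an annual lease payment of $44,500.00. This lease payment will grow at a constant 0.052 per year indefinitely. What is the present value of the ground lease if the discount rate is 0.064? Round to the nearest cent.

$3901166.67

D₁ = D₀ × (1 + g) = $44,500.00 × 1.052 = $46,814.0000
Growing perpetuity: P = D₁ / (r − g) = $46,814.0000 / (0.064 − 0.052) = $3,901,166.67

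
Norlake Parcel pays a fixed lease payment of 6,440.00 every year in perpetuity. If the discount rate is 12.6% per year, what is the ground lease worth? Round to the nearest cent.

51111.11

Level perpetuity: PV = C / r = 6,440.00 / 0.126 = 51,111.11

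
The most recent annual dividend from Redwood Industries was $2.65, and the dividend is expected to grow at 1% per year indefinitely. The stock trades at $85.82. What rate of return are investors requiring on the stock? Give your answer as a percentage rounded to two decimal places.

D₁ = $2.65 × 1.01 = $2.6765
P = D₁/(r − g) ⇒ r = D₁/P + g = $2.6765/$85.82 + 0.01 = 0.031187 + 0.01 = 0.041187

4.12%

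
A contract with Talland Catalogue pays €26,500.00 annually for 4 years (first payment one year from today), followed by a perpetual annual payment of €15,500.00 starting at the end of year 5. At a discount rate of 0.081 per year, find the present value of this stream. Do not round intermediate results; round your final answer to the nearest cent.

€227710.47

PV of 4-year annuity: €26,500.00 × [1 − (1+0.081)^−4] / 0.081 = 87576.34609
Perpetuity value at year 4: €15,500.00 / 0.081 = 191358.02469
PV of perpetuity: 191358.02469 / (1+0.081)^4 = 140134.12415
Total PV = 87576.34609 + 140134.12415 = 227710.47024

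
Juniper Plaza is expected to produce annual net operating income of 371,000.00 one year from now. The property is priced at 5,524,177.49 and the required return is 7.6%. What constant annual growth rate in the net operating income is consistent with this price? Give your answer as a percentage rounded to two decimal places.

P = D₁/(r−g) ⇒ g = r − D₁/P = 0.076 − 371,000.00/5,524,177.49 = 0.008841

0.88%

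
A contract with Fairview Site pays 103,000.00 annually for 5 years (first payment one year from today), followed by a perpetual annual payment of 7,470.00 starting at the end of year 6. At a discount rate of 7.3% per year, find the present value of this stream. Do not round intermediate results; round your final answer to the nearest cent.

PV of 5-year annuity: 103,000.00 × [1 − (1+0.073)^−5] / 0.073 = 418949.57873
Perpetuity value at year 5: 7,470.00 / 0.073 = 102328.76712
PV of perpetuity: 102328.76712 / (1+0.073)^5 = 71944.75399
Total PV = 418949.57873 + 71944.75399 = 490894.33272

490894.33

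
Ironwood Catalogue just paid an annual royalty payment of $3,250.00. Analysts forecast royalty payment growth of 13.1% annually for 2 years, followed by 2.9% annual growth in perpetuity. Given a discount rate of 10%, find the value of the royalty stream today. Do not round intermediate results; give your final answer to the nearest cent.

D_1 = 3675.75000
D_2 = 4157.27325
Terminal value at year 2: TV = D_2×(1+g_2)/(r−g_2) = 4277.83417/0.071 = 60251.18555
P_0 = D_1/(1+r)^1 + D_2/(1+r)^2 + TV/(1+r)^2
    = 3341.59091 + 3435.76302 + 49794.36823 = 56571.72215

$56571.72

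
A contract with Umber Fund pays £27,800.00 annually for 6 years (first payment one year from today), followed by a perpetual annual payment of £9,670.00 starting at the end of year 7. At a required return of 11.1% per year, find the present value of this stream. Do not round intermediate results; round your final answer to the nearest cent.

PV of 6-year annuity: £27,800.00 × [1 − (1+0.111)^−6] / 0.111 = 117270.92487
Perpetuity value at year 6: £9,670.00 / 0.111 = 87117.11712
PV of perpetuity: 87117.11712 / (1+0.111)^6 = 46325.39613
Total PV = 117270.92487 + 46325.39613 = 163596.32100

£163596.32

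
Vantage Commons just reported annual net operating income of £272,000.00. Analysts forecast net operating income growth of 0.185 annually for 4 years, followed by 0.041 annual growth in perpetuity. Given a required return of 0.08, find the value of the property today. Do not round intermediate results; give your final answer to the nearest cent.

D_1 = 322320.00000
D_2 = 381949.20000
D_3 = 452609.80200
D_4 = 536342.61537
Terminal value at year 4: TV = D_4×(1+g_2)/(r−g_2) = 558332.66260/0.039 = 14316222.11795
P_0 = D_1/(1+r)^1 + D_2/(1+r)^2 + D_3/(1+r)^3 + D_4/(1+r)^4 + TV/(1+r)^4
    = 298444.44444 + 327459.87654 + 359296.25343 + 394227.83362 + 10522850.63596 = 11902279.04400

£11902279.04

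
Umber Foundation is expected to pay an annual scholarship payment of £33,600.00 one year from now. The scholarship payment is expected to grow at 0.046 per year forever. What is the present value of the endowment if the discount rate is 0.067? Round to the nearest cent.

Growing perpetuity: P = D₁ / (r − g) = £33,600.0000 / (0.067 − 0.046) = £1,600,000.00

£1600000.00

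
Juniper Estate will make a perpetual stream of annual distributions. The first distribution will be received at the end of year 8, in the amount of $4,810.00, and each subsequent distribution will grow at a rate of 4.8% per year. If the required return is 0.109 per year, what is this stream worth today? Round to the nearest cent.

$38220.33

Value at end of year 7: C₁ / (r − g) = $4,810.00 / (0.109 − 0.048) = $78,852.4590
Discount to today: PV = $78,852.4590 / (1 + 0.109)^7 = $78,852.4590 / 2.063103 = $38,220.33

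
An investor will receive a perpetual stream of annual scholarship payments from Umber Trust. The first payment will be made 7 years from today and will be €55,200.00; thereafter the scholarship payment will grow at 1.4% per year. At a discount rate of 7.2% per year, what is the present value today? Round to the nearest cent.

€627108.04

Value at end of year 6: C₁ / (r − g) = €55,200.00 / (0.072 − 0.014) = €951,724.1379
Discount to today: PV = €951,724.1379 / (1 + 0.072)^6 = €951,724.1379 / 1.517640 = €627,108.04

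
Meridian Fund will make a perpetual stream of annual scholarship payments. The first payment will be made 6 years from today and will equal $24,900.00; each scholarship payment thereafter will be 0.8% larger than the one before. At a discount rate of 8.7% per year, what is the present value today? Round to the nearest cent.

Value at end of year 5: C₁ / (r − g) = $24,900.00 / (0.087 − 0.008) = $315,189.8734
Discount to today: PV = $315,189.8734 / (1 + 0.087)^5 = $315,189.8734 / 1.517566 = $207,694.28

$207694.28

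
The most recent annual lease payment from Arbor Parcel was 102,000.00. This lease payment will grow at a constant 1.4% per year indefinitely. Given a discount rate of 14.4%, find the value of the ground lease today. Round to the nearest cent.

D₁ = D₀ × (1 + g) = 102,000.00 × 1.014 = 103,428.0000
Growing perpetuity: P = D₁ / (r − g) = 103,428.0000 / (0.144 − 0.014) = 795,600.00

795600.00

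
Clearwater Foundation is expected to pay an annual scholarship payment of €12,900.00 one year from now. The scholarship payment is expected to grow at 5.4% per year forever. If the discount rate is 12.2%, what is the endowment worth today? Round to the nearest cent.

€189705.88

Growing perpetuity: P = D₁ / (r − g) = €12,900.0000 / (0.122 − 0.054) = €189,705.88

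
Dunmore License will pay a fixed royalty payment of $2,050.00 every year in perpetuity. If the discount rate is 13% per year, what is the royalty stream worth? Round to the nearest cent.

$15769.23

Level perpetuity: PV = C / r = $2,050.00 / 0.13 = $15,769.23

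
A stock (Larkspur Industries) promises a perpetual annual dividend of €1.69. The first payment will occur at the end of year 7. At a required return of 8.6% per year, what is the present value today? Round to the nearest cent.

Value at end of year 6: C / r = €1.69 / 0.086 = €19.6512
Discount to today: PV = €19.6512 / (1 + 0.086)^6 = €19.6512 / 1.640510 = €11.98

€11.98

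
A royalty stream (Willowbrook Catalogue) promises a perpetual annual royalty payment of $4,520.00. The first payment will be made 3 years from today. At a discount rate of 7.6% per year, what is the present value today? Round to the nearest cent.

Value at end of year 2: C / r = $4,520.00 / 0.076 = $59,473.6842
Discount to today: PV = $59,473.6842 / (1 + 0.076)^2 = $59,473.6842 / 1.157776 = $51,368.90

$51368.90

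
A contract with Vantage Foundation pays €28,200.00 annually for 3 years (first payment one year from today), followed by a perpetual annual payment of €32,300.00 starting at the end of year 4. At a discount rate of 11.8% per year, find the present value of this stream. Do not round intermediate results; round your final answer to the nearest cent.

€263847.36

PV of 3-year annuity: €28,200.00 × [1 − (1+0.118)^−3] / 0.118 = 67965.10315
Perpetuity value at year 3: €32,300.00 / 0.118 = 273728.81356
PV of perpetuity: 273728.81356 / (1+0.118)^3 = 195882.25924
Total PV = 67965.10315 + 195882.25924 = 263847.36239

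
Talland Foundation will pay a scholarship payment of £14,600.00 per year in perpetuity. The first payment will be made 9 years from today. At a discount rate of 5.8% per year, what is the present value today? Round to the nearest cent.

£160339.13

Value at end of year 8: C / r = £14,600.00 / 0.058 = £251,724.1379
Discount to today: PV = £251,724.1379 / (1 + 0.058)^8 = £251,724.1379 / 1.569948 = £160,339.13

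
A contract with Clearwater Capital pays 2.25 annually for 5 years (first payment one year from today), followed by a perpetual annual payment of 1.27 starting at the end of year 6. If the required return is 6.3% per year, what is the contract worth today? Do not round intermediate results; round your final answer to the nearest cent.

PV of 5-year annuity: 2.25 × [1 − (1+0.063)^−5] / 0.063 = 9.40097
Perpetuity value at year 5: 1.27 / 0.063 = 20.15873
PV of perpetuity: 20.15873 / (1+0.063)^5 = 14.85241
Total PV = 9.40097 + 14.85241 = 24.25337

24.25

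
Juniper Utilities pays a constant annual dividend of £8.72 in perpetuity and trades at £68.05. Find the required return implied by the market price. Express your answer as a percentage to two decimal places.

12.81%

P = C/r ⇒ r = C/P = £8.72/£68.05 = 0.128141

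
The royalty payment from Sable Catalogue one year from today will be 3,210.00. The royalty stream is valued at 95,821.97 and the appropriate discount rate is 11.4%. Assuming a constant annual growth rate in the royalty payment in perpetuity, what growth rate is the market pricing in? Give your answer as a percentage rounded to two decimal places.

P = D₁/(r−g) ⇒ g = r − D₁/P = 0.114 − 3,210.00/95,821.97 = 0.080500

8.05%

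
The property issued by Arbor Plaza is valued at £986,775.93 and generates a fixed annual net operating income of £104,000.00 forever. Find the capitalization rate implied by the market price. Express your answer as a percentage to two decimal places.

10.54%

P = C/r ⇒ r = C/P = £104,000.00/£986,775.93 = 0.105394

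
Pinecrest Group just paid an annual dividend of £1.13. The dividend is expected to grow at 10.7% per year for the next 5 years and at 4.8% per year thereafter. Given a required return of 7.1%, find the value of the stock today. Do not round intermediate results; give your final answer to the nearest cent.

D_1 = 1.25091
D_2 = 1.38476
D_3 = 1.53293
D_4 = 1.69695
D_5 = 1.87852
Terminal value at year 5: TV = D_5×(1+g_2)/(r−g_2) = 1.96869/0.023 = 85.59531
P_0 = D_1/(1+r)^1 + D_2/(1+r)^2 + D_3/(1+r)^3 + D_4/(1+r)^4 + D_5/(1+r)^5 + TV/(1+r)^5
    = 1.16798 + 1.20724 + 1.24782 + 1.28977 + 1.33312 + 60.74390 = 66.98983

£66.99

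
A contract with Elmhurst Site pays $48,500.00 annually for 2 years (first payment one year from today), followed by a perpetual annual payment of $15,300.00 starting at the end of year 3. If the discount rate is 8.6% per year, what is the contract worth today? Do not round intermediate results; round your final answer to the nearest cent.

$236627.88

PV of 2-year annuity: $48,500.00 × [1 − (1+0.086)^−2] / 0.086 = 85782.04437
Perpetuity value at year 2: $15,300.00 / 0.086 = 177906.97674
PV of perpetuity: 177906.97674 / (1+0.086)^2 = 150845.83697
Total PV = 85782.04437 + 150845.83697 = 236627.88134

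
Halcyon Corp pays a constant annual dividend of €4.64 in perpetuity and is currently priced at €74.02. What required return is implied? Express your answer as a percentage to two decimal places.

P = C/r ⇒ r = C/P = €4.64/€74.02 = 0.062686

6.27%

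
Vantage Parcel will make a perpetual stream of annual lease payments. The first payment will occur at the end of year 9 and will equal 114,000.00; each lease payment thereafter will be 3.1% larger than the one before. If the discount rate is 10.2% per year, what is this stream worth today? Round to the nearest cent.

738233.50

Value at end of year 8: C₁ / (r − g) = 114,000.00 / (0.102 − 0.031) = 1,605,633.8028
Discount to today: PV = 1,605,633.8028 / (1 + 0.102)^8 = 1,605,633.8028 / 2.174967 = 738,233.50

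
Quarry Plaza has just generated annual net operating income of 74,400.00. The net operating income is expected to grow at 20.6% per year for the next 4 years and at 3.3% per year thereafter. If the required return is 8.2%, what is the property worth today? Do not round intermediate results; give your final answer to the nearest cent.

D_1 = 89726.40000
D_2 = 108210.03840
D_3 = 130501.30631
D_4 = 157384.57541
Terminal value at year 4: TV = D_4×(1+g_2)/(r−g_2) = 162578.26640/0.049 = 3317923.80406
P_0 = D_1/(1+r)^1 + D_2/(1+r)^2 + D_3/(1+r)^3 + D_4/(1+r)^4 + TV/(1+r)^4
    = 82926.43253 + 92430.01630 + 103022.73536 + 114829.40743 + 2420791.38520 = 2813999.97682

2813999.98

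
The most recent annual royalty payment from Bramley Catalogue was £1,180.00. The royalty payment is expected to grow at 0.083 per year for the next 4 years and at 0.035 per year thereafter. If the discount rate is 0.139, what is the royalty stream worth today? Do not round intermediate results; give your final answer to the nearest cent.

D_1 = 1277.94000
D_2 = 1384.00902
D_3 = 1498.88177
D_4 = 1623.28896
Terminal value at year 4: TV = D_4×(1+g_2)/(r−g_2) = 1680.10407/0.104 = 16154.84682
P_0 = D_1/(1+r)^1 + D_2/(1+r)^2 + D_3/(1+r)^3 + D_4/(1+r)^4 + TV/(1+r)^4
    = 1121.98420 + 1066.82079 + 1014.36955 + 964.49713 + 9598.60120 = 13766.27287

£13766.27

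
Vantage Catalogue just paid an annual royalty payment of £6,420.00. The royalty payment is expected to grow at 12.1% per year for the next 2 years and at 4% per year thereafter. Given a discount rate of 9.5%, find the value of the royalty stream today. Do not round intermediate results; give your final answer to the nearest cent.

D_1 = 7196.82000
D_2 = 8067.63522
Terminal value at year 2: TV = D_2×(1+g_2)/(r−g_2) = 8390.34063/0.055 = 152551.64780
P_0 = D_1/(1+r)^1 + D_2/(1+r)^2 + TV/(1+r)^2
    = 6572.43836 + 6728.49625 + 127229.74733 = 140530.68194

£140530.68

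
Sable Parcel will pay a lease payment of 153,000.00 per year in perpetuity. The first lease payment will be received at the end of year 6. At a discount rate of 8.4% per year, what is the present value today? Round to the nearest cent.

1216930.38

Value at end of year 5: C / r = 153,000.00 / 0.084 = 1,821,428.5714
Discount to today: PV = 1,821,428.5714 / (1 + 0.084)^5 = 1,821,428.5714 / 1.496740 = 1,216,930.38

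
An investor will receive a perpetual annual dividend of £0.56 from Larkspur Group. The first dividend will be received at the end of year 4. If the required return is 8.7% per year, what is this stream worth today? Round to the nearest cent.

£5.01

Value at end of year 3: C / r = £0.56 / 0.087 = £6.4368
Discount to today: PV = £6.4368 / (1 + 0.087)^3 = £6.4368 / 1.284366 = £5.01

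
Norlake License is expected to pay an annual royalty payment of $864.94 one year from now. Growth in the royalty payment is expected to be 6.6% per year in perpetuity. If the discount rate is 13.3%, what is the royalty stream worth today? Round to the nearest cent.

Growing perpetuity: P = D₁ / (r − g) = $864.9400 / (0.133 − 0.066) = $12,909.55

$12909.55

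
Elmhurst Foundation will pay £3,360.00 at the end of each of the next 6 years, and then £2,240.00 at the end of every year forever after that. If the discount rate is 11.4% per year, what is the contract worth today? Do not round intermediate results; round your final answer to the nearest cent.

£24333.22

PV of 6-year annuity: £3,360.00 × [1 − (1+0.114)^−6] / 0.114 = 14052.30271
Perpetuity value at year 6: £2,240.00 / 0.114 = 19649.12281
PV of perpetuity: 19649.12281 / (1+0.114)^6 = 10280.92100
Total PV = 14052.30271 + 10280.92100 = 24333.22371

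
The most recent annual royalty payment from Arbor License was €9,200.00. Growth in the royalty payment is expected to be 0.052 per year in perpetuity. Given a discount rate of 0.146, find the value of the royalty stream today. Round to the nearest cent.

D₁ = D₀ × (1 + g) = €9,200.00 × 1.052 = €9,678.4000
Growing perpetuity: P = D₁ / (r − g) = €9,678.4000 / (0.146 − 0.052) = €102,961.70

€102961.70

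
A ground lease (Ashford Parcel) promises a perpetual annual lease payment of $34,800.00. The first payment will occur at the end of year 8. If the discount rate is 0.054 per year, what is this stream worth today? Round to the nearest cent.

Value at end of year 7: C / r = $34,800.00 / 0.054 = $644,444.4444
Discount to today: PV = $644,444.4444 / (1 + 0.054)^7 = $644,444.4444 / 1.445055 = $445,965.44

$445965.44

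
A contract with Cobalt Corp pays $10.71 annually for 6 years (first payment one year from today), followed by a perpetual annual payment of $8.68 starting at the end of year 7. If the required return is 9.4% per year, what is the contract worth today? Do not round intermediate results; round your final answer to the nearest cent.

PV of 6-year annuity: $10.71 × [1 − (1+0.094)^−6] / 0.094 = 47.47658
Perpetuity value at year 6: $8.68 / 0.094 = 92.34043
PV of perpetuity: 92.34043 / (1+0.094)^6 = 53.86268
Total PV = 47.47658 + 53.86268 = 101.33925

$101.34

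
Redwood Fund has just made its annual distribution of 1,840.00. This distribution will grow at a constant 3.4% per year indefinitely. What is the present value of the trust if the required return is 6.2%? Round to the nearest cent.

67948.57

D₁ = D₀ × (1 + g) = 1,840.00 × 1.034 = 1,902.5600
Growing perpetuity: P = D₁ / (r − g) = 1,902.5600 / (0.062 − 0.034) = 67,948.57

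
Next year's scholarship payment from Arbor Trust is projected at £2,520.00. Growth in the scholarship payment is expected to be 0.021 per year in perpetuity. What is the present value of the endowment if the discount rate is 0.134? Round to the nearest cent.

£22300.88

Growing perpetuity: P = D₁ / (r − g) = £2,520.0000 / (0.134 − 0.021) = £22,300.88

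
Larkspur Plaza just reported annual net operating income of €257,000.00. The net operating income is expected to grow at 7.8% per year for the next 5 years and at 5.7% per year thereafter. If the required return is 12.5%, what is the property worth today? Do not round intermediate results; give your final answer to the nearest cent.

D_1 = 277046.00000
D_2 = 298655.58800
D_3 = 321950.72386
D_4 = 347062.88033
D_5 = 374133.78499
Terminal value at year 5: TV = D_5×(1+g_2)/(r−g_2) = 395459.41074/0.068 = 5815579.56964
P_0 = D_1/(1+r)^1 + D_2/(1+r)^2 + D_3/(1+r)^3 + D_4/(1+r)^4 + D_5/(1+r)^5 + TV/(1+r)^5
    = 246263.11111 + 235974.78558 + 226116.28343 + 216669.64759 + 207617.67120 + 3227233.50671 = 4359875.00561

€4359875.01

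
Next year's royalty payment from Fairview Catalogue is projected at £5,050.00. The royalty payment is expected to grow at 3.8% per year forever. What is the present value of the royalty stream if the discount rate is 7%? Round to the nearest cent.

Growing perpetuity: P = D₁ / (r − g) = £5,050.0000 / (0.07 − 0.038) = £157,812.50

£157812.50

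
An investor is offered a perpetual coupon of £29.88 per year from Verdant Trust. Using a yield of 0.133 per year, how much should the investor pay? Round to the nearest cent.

Level perpetuity: PV = C / r = £29.88 / 0.133 = £224.66

£224.66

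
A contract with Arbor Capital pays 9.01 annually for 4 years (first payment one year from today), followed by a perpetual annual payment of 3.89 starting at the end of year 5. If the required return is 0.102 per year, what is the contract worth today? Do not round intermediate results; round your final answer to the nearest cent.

54.30

PV of 4-year annuity: 9.01 × [1 − (1+0.102)^−4] / 0.102 = 28.43728
Perpetuity value at year 4: 3.89 / 0.102 = 38.13725
PV of perpetuity: 38.13725 / (1+0.102)^4 = 25.85967
Total PV = 28.43728 + 25.85967 = 54.29695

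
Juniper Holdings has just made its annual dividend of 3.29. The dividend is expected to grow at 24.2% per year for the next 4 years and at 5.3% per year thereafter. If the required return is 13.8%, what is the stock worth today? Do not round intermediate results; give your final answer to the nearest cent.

74.28

D_1 = 4.08618
D_2 = 5.07504
D_3 = 6.30319
D_4 = 7.82857
Terminal value at year 4: TV = D_4×(1+g_2)/(r−g_2) = 8.24348/0.085 = 96.98213
P_0 = D_1/(1+r)^1 + D_2/(1+r)^2 + D_3/(1+r)^3 + D_4/(1+r)^4 + TV/(1+r)^4
    = 3.59067 + 3.91881 + 4.27695 + 4.66781 + 57.82594 = 74.28018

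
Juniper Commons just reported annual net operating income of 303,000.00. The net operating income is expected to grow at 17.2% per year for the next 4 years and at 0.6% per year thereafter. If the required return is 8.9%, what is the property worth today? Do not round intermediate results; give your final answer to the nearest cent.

6387979.28

D_1 = 355116.00000
D_2 = 416195.95200
D_3 = 487781.65574
D_4 = 571680.10053
Terminal value at year 4: TV = D_4×(1+g_2)/(r−g_2) = 575110.18114/0.083 = 6929038.32693
P_0 = D_1/(1+r)^1 + D_2/(1+r)^2 + D_3/(1+r)^3 + D_4/(1+r)^4 + TV/(1+r)^4
    = 326093.66391 + 350947.45097 + 377695.51197 + 406482.22225 + 4926760.42870 = 6387979.27780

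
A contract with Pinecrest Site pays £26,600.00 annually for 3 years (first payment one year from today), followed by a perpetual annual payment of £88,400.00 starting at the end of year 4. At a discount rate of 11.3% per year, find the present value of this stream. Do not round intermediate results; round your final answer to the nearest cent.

£632063.83

PV of 3-year annuity: £26,600.00 × [1 − (1+0.113)^−3] / 0.113 = 64665.14021
Perpetuity value at year 3: £88,400.00 / 0.113 = 782300.88496
PV of perpetuity: 782300.88496 / (1+0.113)^3 = 567398.68968
Total PV = 64665.14021 + 567398.68968 = 632063.82989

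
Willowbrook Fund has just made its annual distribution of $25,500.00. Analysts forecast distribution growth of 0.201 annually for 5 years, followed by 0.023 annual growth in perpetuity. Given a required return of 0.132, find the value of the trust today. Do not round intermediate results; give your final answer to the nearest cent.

D_1 = 30625.50000
D_2 = 36781.22550
D_3 = 44174.25183
D_4 = 53053.27644
D_5 = 63716.98501
Terminal value at year 5: TV = D_5×(1+g_2)/(r−g_2) = 65182.47566/0.109 = 598004.36388
P_0 = D_1/(1+r)^1 + D_2/(1+r)^2 + D_3/(1+r)^3 + D_4/(1+r)^4 + D_5/(1+r)^5 + TV/(1+r)^5
    = 27054.32862 + 28703.39989 + 30452.98875 + 32309.22217 + 34278.60055 + 321715.67304 = 474514.21301

$474514.21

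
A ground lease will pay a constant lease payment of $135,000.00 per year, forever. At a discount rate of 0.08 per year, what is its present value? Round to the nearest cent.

Level perpetuity: PV = C / r = $135,000.00 / 0.08 = $1,687,500.00

$1687500.00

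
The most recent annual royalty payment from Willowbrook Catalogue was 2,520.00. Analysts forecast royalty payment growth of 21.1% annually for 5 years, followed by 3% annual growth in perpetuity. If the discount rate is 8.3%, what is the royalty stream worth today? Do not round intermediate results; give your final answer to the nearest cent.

D_1 = 3051.72000
D_2 = 3695.63292
D_3 = 4475.41147
D_4 = 5419.72329
D_5 = 6563.28490
Terminal value at year 5: TV = D_5×(1+g_2)/(r−g_2) = 6760.18345/0.053 = 127550.63105
P_0 = D_1/(1+r)^1 + D_2/(1+r)^2 + D_3/(1+r)^3 + D_4/(1+r)^4 + D_5/(1+r)^5 + TV/(1+r)^5
    = 2817.83934 + 3150.88036 + 3523.28358 + 3939.70122 + 4405.33534 + 85613.12082 = 103450.16066

103450.16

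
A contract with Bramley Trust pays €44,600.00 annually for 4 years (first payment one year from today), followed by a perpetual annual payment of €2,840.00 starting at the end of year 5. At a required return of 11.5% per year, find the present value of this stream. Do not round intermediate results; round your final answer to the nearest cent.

PV of 4-year annuity: €44,600.00 × [1 − (1+0.115)^−4] / 0.115 = 136904.77545
Perpetuity value at year 4: €2,840.00 / 0.115 = 24695.65217
PV of perpetuity: 24695.65217 / (1+0.115)^4 = 15977.94898
Total PV = 136904.77545 + 15977.94898 = 152882.72444

€152882.72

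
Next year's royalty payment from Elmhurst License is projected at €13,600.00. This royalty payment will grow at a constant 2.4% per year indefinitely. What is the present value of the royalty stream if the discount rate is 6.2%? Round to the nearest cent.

Growing perpetuity: P = D₁ / (r − g) = €13,600.0000 / (0.062 − 0.024) = €357,894.74

€357894.74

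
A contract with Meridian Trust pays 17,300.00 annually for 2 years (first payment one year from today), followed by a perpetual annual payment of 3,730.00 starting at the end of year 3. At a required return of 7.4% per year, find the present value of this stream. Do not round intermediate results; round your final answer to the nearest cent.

PV of 2-year annuity: 17,300.00 × [1 − (1+0.074)^−2] / 0.074 = 31106.15219
Perpetuity value at year 2: 3,730.00 / 0.074 = 50405.40541
PV of perpetuity: 50405.40541 / (1+0.074)^2 = 43698.70323
Total PV = 31106.15219 + 43698.70323 = 74804.85542

74804.86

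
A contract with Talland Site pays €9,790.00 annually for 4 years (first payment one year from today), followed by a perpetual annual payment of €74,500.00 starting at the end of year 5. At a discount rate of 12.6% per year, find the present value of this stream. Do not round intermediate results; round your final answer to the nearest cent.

€397181.07

PV of 4-year annuity: €9,790.00 × [1 − (1+0.126)^−4] / 0.126 = 29363.76198
Perpetuity value at year 4: €74,500.00 / 0.126 = 591269.84127
PV of perpetuity: 591269.84127 / (1+0.126)^4 = 367817.31142
Total PV = 29363.76198 + 367817.31142 = 397181.07340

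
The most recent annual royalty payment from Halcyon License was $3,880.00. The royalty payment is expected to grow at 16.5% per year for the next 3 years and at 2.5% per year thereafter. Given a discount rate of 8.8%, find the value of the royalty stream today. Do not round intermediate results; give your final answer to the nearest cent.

D_1 = 4520.20000
D_2 = 5266.03300
D_3 = 6134.92844
Terminal value at year 3: TV = D_3×(1+g_2)/(r−g_2) = 6288.30166/0.063 = 99814.31200
P_0 = D_1/(1+r)^1 + D_2/(1+r)^2 + D_3/(1+r)^3 + TV/(1+r)^3
    = 4154.59559 + 4448.62487 + 4763.46321 + 77500.79037 = 90867.47404

$90867.47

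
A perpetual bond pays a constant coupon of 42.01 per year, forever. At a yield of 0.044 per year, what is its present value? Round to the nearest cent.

954.77

Level perpetuity: PV = C / r = 42.01 / 0.044 = 954.77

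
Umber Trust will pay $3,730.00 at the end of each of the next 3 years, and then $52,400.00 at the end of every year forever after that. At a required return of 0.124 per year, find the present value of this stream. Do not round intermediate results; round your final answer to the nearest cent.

PV of 3-year annuity: $3,730.00 × [1 − (1+0.124)^−3] / 0.124 = 8897.60874
Perpetuity value at year 3: $52,400.00 / 0.124 = 422580.64516
PV of perpetuity: 422580.64516 / (1+0.124)^3 = 297584.74760
Total PV = 8897.60874 + 297584.74760 = 306482.35634

$306482.36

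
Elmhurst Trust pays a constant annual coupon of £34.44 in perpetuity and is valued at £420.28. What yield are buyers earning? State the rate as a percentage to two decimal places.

8.19%

P = C/r ⇒ r = C/P = £34.44/£420.28 = 0.081945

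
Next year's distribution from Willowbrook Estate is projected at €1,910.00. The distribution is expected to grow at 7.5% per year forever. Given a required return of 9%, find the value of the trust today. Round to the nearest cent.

Growing perpetuity: P = D₁ / (r − g) = €1,910.0000 / (0.09 − 0.075) = €127,333.33

€127333.33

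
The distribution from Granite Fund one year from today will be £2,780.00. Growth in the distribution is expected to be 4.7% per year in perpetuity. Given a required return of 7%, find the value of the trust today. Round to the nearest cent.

Growing perpetuity: P = D₁ / (r − g) = £2,780.0000 / (0.07 − 0.047) = £120,869.57

£120869.57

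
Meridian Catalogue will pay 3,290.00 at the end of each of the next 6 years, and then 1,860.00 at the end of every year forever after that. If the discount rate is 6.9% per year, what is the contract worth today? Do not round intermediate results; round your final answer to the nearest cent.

PV of 6-year annuity: 3,290.00 × [1 − (1+0.069)^−6] / 0.069 = 15730.44482
Perpetuity value at year 6: 1,860.00 / 0.069 = 26956.52174
PV of perpetuity: 26956.52174 / (1+0.069)^6 = 18063.32193
Total PV = 15730.44482 + 18063.32193 = 33793.76675

33793.77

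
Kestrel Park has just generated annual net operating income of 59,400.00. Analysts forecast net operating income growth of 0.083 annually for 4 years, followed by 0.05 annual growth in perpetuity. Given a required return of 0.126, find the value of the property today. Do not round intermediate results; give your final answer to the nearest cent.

D_1 = 64330.20000
D_2 = 69669.60660
D_3 = 75452.18395
D_4 = 81714.71522
Terminal value at year 4: TV = D_4×(1+g_2)/(r−g_2) = 85800.45098/0.076 = 1128953.30232
P_0 = D_1/(1+r)^1 + D_2/(1+r)^2 + D_3/(1+r)^3 + D_4/(1+r)^4 + TV/(1+r)^4
    = 57131.61634 + 54949.85835 + 52851.41793 + 50833.11334 + 702299.59216 = 918065.59811

918065.60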